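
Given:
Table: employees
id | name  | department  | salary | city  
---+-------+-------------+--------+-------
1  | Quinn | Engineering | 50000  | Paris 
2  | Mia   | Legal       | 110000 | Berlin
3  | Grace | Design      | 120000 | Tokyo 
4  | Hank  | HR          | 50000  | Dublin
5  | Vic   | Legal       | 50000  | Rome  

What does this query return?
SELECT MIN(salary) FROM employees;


Salaries: 50000, 110000, 120000, 50000, 50000
MIN = 50000

50000


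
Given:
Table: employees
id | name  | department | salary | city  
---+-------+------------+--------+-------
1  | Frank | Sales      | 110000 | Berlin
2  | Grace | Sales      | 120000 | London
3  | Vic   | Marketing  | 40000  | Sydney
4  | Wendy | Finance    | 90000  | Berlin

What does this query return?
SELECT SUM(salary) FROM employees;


SUM(salary) = 110000 + 120000 + 40000 + 90000 = 360000

360000


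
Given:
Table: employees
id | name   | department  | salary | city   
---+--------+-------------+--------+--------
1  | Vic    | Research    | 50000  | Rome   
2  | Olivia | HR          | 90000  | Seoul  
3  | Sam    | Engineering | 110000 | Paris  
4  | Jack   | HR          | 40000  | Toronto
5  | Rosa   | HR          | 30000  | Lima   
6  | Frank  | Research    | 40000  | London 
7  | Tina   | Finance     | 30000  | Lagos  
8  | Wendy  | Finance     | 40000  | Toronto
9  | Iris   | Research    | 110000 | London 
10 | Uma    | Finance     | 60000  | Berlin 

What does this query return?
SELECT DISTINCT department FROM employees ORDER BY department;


All 'department' values (row order): Research, HR, Engineering, HR, HR, Research, Finance, Finance, Research, Finance
Removing duplicates leaves 4 unique value(s).

4 values:
Engineering
Finance
HR
Research


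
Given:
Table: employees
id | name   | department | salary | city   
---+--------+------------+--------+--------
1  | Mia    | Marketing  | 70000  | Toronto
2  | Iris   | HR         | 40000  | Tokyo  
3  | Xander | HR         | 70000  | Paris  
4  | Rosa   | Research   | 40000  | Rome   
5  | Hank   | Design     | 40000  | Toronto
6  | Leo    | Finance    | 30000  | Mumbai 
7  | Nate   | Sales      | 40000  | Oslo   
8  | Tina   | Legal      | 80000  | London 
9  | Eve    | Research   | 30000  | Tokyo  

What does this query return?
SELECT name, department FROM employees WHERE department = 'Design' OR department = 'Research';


Filtering: department = 'Design' OR 'Research'
Matching: 3 rows

3 rows:
Rosa, Research
Hank, Design
Eve, Research


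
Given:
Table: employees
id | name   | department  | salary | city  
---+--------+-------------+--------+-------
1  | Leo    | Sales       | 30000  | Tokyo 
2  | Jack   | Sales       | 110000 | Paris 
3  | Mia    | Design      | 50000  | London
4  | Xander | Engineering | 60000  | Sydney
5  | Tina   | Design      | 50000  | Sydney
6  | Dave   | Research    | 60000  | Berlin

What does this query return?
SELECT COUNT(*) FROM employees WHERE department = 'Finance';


Counting rows where department = 'Finance'


0


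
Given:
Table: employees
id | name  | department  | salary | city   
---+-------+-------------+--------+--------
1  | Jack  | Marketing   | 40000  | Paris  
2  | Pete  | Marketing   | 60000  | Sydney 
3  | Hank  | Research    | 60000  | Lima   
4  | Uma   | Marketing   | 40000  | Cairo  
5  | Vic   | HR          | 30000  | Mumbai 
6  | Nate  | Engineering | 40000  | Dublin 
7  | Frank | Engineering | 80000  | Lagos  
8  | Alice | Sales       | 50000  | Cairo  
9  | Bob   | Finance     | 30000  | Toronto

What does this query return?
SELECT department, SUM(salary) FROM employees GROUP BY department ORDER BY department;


Summing salary within each department:
  Engineering: 40000 + 80000 = 120000
  Finance: 30000 = 30000
  HR: 30000 = 30000
  Marketing: 40000 + 60000 + 40000 = 140000
  Research: 60000 = 60000
  Sales: 50000 = 50000


6 groups:
Engineering, 120000
Finance, 30000
HR, 30000
Marketing, 140000
Research, 60000
Sales, 50000


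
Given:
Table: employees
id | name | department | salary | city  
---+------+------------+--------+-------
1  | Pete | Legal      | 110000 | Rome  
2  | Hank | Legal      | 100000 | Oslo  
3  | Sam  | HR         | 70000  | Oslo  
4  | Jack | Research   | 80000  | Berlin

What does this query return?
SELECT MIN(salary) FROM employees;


Salaries: 110000, 100000, 70000, 80000
MIN = 70000

70000


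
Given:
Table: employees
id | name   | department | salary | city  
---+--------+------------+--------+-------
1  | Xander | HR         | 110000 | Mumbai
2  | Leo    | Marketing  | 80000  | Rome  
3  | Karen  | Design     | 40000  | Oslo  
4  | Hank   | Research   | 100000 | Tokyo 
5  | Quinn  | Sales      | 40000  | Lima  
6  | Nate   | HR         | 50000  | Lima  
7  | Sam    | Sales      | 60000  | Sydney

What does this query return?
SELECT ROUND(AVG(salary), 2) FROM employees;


SUM(salary) = 480000
COUNT = 7
ROUND(AVG, 2) = ROUND(480000 / 7, 2) = 68571.43

68571.43


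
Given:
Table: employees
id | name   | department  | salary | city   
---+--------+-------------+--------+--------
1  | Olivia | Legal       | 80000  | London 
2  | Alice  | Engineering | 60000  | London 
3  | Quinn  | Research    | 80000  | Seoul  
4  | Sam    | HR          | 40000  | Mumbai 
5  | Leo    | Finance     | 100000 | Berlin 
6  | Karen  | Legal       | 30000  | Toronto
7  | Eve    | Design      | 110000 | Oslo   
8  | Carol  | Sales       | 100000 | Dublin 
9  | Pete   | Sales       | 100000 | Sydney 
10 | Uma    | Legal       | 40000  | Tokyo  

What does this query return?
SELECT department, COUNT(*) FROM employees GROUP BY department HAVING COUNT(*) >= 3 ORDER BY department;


Groups with count >= 3:
  Legal: 3 -> PASS
  Design: 1 -> filtered out
  Engineering: 1 -> filtered out
  Finance: 1 -> filtered out
  HR: 1 -> filtered out
  Research: 1 -> filtered out
  Sales: 2 -> filtered out


1 groups:
Legal, 3


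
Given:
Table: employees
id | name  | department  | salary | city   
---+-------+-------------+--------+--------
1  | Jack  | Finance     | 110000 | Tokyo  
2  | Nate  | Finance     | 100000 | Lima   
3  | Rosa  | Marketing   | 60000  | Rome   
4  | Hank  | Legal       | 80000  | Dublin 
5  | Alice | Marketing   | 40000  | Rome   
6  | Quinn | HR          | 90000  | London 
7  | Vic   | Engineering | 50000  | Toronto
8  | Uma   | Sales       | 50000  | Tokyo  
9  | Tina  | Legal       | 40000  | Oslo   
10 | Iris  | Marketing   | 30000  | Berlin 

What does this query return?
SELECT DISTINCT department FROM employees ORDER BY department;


All 'department' values (row order): Finance, Finance, Marketing, Legal, Marketing, HR, Engineering, Sales, Legal, Marketing
Removing duplicates leaves 6 unique value(s).

6 values:
Engineering
Finance
HR
Legal
Marketing
Sales


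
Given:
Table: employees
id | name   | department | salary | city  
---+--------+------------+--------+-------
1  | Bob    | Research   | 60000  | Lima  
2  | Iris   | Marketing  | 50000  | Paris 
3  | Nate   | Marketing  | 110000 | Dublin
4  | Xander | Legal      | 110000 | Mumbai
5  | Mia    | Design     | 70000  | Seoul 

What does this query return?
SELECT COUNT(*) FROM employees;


COUNT(*) counts all rows

5


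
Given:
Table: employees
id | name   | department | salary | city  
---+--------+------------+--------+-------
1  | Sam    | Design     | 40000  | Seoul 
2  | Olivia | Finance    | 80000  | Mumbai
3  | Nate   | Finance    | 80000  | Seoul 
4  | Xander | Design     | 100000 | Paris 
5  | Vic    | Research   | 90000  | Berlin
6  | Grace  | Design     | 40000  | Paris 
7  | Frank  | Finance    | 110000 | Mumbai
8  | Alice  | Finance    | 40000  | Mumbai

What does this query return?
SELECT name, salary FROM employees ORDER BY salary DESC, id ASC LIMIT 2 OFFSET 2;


Sort by salary DESC (id ASC tiebreak), then skip 2 and take 2
Rows 3 through 4

2 rows:
Vic, 90000
Olivia, 80000


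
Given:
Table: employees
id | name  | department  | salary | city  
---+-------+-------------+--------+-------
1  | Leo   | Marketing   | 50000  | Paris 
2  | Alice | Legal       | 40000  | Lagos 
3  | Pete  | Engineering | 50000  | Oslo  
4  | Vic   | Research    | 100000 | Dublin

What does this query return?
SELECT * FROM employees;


SELECT * returns all 4 rows with all columns

4 rows:
1, Leo, Marketing, 50000, Paris
2, Alice, Legal, 40000, Lagos
3, Pete, Engineering, 50000, Oslo
4, Vic, Research, 100000, Dublin


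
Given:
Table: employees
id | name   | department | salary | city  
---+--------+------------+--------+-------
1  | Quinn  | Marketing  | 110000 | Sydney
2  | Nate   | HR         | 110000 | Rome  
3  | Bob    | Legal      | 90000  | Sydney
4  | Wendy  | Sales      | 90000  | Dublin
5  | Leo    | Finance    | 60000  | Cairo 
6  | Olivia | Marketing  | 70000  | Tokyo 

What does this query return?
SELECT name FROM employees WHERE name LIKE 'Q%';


LIKE 'Q%' matches names starting with 'Q'
Matching: 1

1 rows:
Quinn


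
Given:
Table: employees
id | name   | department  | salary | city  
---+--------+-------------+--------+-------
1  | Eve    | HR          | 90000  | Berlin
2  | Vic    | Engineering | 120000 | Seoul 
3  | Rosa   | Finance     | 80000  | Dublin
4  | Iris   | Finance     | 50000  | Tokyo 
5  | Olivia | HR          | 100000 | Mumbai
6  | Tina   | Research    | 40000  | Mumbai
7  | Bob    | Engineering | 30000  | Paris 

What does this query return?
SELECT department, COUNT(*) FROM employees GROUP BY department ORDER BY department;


Assigning each row to its department group:
  Eve -> HR
  Vic -> Engineering
  Rosa -> Finance
  Iris -> Finance
  Olivia -> HR
  Tina -> Research
  Bob -> Engineering


4 groups:
Engineering, 2
Finance, 2
HR, 2
Research, 1


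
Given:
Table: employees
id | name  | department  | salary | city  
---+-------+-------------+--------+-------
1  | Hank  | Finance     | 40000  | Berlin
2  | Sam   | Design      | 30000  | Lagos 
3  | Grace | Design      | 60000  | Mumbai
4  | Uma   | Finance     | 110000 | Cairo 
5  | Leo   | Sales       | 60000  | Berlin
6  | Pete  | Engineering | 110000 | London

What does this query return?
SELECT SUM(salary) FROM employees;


SUM(salary) = 40000 + 30000 + 60000 + 110000 + 60000 + 110000 = 410000

410000


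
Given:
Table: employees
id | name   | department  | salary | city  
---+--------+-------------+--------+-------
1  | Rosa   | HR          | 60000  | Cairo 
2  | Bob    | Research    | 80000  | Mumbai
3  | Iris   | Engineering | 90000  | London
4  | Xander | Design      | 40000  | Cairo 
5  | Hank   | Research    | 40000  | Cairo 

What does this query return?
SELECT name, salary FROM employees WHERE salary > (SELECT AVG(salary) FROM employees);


Subquery: AVG(salary) = 62000.0
Filtering: salary > 62000.0
  Bob (80000) -> MATCH
  Iris (90000) -> MATCH


2 rows:
Bob, 80000
Iris, 90000


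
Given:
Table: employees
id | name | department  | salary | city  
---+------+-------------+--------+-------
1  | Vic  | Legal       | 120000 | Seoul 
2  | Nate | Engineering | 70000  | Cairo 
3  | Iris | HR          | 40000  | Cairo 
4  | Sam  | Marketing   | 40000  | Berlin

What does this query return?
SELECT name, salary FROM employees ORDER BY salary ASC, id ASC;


Sorting by salary ASC, then id ASC for ties

4 rows:
Iris, 40000
Sam, 40000
Nate, 70000
Vic, 120000


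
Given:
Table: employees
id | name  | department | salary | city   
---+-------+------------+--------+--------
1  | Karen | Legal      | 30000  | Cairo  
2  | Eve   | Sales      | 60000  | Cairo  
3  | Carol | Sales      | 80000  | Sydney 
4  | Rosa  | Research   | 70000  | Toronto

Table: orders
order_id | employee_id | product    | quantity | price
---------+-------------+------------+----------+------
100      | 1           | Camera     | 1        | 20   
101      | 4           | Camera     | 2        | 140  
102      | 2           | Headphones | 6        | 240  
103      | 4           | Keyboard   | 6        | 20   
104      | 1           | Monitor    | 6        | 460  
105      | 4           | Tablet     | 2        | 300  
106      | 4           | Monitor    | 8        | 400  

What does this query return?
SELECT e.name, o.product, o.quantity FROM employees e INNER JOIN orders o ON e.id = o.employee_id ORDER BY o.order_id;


Joining employees.id = orders.employee_id:
  employee Karen (id=1) -> order Camera
  employee Rosa (id=4) -> order Camera
  employee Eve (id=2) -> order Headphones
  employee Rosa (id=4) -> order Keyboard
  employee Karen (id=1) -> order Monitor
  employee Rosa (id=4) -> order Tablet
  employee Rosa (id=4) -> order Monitor


7 rows:
Karen, Camera, 1
Rosa, Camera, 2
Eve, Headphones, 6
Rosa, Keyboard, 6
Karen, Monitor, 6
Rosa, Tablet, 2
Rosa, Monitor, 8


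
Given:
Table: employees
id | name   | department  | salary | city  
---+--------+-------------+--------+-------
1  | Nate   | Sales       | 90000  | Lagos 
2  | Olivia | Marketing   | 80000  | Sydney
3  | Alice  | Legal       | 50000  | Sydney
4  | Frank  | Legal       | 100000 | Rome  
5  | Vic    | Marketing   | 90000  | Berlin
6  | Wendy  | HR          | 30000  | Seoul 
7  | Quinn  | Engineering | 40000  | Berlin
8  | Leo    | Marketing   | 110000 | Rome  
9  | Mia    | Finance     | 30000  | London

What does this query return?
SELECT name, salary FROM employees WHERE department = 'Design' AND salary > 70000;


Filtering: department = 'Design' AND salary > 70000
Matching: 0 rows

Empty result set (0 rows)


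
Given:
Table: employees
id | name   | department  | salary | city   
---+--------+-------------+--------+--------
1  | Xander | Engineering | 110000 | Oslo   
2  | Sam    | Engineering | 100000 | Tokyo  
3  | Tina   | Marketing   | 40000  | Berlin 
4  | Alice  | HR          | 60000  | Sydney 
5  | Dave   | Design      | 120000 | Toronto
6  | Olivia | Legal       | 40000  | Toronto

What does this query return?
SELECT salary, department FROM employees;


Projecting columns: salary, department

6 rows:
110000, Engineering
100000, Engineering
40000, Marketing
60000, HR
120000, Design
40000, Legal


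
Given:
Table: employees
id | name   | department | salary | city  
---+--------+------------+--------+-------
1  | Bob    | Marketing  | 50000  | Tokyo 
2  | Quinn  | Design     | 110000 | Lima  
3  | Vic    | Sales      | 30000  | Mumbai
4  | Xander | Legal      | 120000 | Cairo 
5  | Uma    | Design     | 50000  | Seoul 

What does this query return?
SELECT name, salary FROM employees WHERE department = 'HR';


Filtering: department = 'HR'
Matching rows: 0

Empty result set (0 rows)


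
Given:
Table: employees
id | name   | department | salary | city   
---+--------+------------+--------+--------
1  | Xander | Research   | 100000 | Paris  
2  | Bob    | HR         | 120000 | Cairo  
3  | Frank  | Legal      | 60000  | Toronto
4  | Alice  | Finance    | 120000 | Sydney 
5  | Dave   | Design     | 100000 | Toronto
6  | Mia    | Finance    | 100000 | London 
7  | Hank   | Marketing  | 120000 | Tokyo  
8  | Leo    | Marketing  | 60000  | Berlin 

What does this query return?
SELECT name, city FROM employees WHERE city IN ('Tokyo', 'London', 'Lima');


Filtering: city IN ('Tokyo', 'London', 'Lima')
Matching: 2 rows

2 rows:
Mia, London
Hank, Tokyo


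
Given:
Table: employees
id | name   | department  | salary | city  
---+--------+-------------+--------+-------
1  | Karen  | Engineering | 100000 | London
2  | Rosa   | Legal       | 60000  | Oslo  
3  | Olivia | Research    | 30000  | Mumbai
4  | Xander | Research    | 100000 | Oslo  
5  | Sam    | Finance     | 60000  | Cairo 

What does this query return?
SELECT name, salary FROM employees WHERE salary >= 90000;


Filtering: salary >= 90000
Matching: 2 rows

2 rows:
Karen, 100000
Xander, 100000


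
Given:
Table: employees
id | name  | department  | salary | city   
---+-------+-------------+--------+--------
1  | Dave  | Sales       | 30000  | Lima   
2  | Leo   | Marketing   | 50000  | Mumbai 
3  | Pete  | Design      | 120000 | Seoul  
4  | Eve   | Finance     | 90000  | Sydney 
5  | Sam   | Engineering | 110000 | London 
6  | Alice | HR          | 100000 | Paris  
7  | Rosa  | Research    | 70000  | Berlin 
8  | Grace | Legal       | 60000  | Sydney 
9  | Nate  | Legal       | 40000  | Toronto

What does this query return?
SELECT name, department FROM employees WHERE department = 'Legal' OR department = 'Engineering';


Filtering: department = 'Legal' OR 'Engineering'
Matching: 3 rows

3 rows:
Sam, Engineering
Grace, Legal
Nate, Legal


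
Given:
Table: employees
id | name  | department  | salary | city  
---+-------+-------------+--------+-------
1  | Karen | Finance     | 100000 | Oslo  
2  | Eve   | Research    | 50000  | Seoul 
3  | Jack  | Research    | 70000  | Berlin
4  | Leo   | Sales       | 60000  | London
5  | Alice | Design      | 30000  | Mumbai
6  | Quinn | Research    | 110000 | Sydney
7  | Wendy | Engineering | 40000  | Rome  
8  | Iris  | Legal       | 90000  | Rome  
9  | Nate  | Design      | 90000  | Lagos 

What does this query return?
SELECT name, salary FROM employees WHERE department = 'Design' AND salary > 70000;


Filtering: department = 'Design' AND salary > 70000
Matching: 1 rows

1 rows:
Nate, 90000


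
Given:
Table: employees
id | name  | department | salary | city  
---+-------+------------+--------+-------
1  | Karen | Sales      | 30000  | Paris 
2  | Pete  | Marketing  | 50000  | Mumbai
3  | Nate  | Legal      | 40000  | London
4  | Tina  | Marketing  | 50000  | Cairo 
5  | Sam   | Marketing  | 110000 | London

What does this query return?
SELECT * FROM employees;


SELECT * returns all 5 rows with all columns

5 rows:
1, Karen, Sales, 30000, Paris
2, Pete, Marketing, 50000, Mumbai
3, Nate, Legal, 40000, London
4, Tina, Marketing, 50000, Cairo
5, Sam, Marketing, 110000, London


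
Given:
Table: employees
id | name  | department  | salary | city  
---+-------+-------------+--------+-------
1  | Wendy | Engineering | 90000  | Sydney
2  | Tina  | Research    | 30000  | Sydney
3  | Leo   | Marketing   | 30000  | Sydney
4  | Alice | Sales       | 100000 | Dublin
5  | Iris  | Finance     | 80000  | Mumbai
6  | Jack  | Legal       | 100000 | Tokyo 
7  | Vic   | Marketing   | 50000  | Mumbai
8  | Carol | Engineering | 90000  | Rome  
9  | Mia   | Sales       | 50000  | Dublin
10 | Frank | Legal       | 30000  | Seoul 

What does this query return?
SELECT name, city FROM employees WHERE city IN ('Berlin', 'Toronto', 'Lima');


Filtering: city IN ('Berlin', 'Toronto', 'Lima')
Matching: 0 rows

Empty result set (0 rows)


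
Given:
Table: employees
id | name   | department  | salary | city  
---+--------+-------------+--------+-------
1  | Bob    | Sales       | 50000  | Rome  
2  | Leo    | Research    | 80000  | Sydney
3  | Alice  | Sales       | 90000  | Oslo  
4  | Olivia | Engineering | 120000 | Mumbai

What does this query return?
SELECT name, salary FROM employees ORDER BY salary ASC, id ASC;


Sorting by salary ASC, then id ASC for ties

4 rows:
Bob, 50000
Leo, 80000
Alice, 90000
Olivia, 120000


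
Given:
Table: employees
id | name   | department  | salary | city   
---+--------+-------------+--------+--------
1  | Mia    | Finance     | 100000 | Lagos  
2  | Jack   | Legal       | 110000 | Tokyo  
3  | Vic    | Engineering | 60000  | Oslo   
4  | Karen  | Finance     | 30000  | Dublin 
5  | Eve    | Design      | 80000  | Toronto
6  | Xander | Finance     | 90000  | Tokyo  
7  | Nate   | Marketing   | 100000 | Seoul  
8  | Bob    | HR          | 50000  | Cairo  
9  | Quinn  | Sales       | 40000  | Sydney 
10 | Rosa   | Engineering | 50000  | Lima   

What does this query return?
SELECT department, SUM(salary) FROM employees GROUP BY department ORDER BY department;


Summing salary within each department:
  Design: 80000 = 80000
  Engineering: 60000 + 50000 = 110000
  Finance: 100000 + 30000 + 90000 = 220000
  HR: 50000 = 50000
  Legal: 110000 = 110000
  Marketing: 100000 = 100000
  Sales: 40000 = 40000


7 groups:
Design, 80000
Engineering, 110000
Finance, 220000
HR, 50000
Legal, 110000
Marketing, 100000
Sales, 40000


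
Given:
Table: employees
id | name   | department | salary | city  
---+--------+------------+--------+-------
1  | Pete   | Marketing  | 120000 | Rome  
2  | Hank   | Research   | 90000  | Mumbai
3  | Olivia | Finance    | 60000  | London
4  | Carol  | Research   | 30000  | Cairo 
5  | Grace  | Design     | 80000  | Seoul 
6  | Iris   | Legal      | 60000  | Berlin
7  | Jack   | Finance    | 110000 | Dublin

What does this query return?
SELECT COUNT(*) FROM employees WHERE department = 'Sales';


Counting rows where department = 'Sales'


0


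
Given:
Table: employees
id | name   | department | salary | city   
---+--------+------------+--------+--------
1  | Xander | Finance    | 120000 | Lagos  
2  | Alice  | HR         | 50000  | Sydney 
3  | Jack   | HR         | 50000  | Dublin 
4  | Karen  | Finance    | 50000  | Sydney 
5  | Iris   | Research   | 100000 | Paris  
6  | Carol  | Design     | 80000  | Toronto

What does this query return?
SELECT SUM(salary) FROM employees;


SUM(salary) = 120000 + 50000 + 50000 + 50000 + 100000 + 80000 = 450000

450000


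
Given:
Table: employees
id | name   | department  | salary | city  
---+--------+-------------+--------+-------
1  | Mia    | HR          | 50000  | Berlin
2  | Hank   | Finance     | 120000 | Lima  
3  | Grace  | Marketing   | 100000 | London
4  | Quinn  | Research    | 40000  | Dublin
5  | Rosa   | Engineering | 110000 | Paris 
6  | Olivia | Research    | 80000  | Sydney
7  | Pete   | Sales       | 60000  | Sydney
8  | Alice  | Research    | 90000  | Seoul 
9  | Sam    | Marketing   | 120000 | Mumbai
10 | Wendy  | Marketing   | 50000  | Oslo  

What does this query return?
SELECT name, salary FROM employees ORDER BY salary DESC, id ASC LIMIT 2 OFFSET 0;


Sort by salary DESC (id ASC tiebreak), then skip 0 and take 2
Rows 1 through 2

2 rows:
Hank, 120000
Sam, 120000


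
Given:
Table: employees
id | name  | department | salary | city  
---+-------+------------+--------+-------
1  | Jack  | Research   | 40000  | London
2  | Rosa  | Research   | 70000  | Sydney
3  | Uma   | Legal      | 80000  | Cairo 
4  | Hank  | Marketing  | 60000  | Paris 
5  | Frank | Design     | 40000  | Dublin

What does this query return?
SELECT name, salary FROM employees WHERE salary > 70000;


Filtering: salary > 70000
Matching: 1 rows

1 rows:
Uma, 80000


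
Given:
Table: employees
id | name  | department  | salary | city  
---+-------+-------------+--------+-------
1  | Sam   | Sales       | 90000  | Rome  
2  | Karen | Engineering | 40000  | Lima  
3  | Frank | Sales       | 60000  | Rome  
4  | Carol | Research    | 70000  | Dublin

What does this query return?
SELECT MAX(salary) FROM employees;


Salaries: 90000, 40000, 60000, 70000
MAX = 90000

90000


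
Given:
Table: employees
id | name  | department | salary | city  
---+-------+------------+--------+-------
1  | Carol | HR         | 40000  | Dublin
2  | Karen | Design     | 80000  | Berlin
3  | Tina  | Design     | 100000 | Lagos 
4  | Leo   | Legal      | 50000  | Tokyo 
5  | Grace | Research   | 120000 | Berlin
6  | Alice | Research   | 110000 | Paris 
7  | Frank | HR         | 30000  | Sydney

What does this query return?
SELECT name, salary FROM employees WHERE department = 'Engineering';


Filtering: department = 'Engineering'
Matching rows: 0

Empty result set (0 rows)


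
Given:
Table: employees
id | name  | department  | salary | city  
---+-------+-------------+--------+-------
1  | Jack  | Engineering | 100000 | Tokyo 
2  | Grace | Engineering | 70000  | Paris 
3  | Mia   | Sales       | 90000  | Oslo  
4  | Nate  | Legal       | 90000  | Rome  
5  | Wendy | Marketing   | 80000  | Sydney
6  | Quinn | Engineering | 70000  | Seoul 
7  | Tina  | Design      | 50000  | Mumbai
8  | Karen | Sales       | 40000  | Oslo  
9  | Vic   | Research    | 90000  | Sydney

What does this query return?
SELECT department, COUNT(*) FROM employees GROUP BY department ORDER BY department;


Assigning each row to its department group:
  Jack -> Engineering
  Grace -> Engineering
  Mia -> Sales
  Nate -> Legal
  Wendy -> Marketing
  Quinn -> Engineering
  Tina -> Design
  Karen -> Sales
  Vic -> Research


6 groups:
Design, 1
Engineering, 3
Legal, 1
Marketing, 1
Research, 1
Sales, 2


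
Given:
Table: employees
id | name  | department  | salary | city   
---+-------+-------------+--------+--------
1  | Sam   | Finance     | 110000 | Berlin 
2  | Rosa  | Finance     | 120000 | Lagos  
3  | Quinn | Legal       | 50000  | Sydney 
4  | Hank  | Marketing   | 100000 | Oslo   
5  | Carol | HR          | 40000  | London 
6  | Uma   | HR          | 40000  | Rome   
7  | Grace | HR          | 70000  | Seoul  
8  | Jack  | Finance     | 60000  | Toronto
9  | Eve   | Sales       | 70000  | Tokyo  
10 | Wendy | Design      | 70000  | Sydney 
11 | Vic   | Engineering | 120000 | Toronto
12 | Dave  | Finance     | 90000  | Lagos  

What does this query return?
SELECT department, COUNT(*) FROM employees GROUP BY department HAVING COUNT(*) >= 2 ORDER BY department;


Groups with count >= 2:
  Finance: 4 -> PASS
  HR: 3 -> PASS
  Design: 1 -> filtered out
  Engineering: 1 -> filtered out
  Legal: 1 -> filtered out
  Marketing: 1 -> filtered out
  Sales: 1 -> filtered out


2 groups:
Finance, 4
HR, 3


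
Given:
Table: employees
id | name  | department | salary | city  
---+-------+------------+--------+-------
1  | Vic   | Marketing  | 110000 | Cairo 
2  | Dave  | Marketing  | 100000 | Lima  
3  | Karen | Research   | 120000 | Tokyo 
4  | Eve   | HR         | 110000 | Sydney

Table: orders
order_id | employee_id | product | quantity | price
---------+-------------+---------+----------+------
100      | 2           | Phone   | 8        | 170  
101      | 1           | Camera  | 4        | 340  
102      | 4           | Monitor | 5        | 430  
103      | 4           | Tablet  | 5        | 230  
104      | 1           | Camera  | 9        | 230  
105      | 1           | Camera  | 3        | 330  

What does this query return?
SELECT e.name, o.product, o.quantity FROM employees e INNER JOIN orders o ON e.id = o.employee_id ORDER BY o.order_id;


Joining employees.id = orders.employee_id:
  employee Dave (id=2) -> order Phone
  employee Vic (id=1) -> order Camera
  employee Eve (id=4) -> order Monitor
  employee Eve (id=4) -> order Tablet
  employee Vic (id=1) -> order Camera
  employee Vic (id=1) -> order Camera


6 rows:
Dave, Phone, 8
Vic, Camera, 4
Eve, Monitor, 5
Eve, Tablet, 5
Vic, Camera, 9
Vic, Camera, 3


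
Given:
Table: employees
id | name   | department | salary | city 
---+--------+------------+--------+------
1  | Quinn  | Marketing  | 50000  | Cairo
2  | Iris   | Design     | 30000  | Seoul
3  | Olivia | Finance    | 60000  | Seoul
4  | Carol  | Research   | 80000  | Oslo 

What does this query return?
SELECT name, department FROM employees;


Projecting columns: name, department

4 rows:
Quinn, Marketing
Iris, Design
Olivia, Finance
Carol, Research


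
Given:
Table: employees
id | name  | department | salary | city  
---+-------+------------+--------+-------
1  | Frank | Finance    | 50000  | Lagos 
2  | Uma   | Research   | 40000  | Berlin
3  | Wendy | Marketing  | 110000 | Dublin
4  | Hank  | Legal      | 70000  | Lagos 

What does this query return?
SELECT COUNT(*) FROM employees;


COUNT(*) counts all rows

4


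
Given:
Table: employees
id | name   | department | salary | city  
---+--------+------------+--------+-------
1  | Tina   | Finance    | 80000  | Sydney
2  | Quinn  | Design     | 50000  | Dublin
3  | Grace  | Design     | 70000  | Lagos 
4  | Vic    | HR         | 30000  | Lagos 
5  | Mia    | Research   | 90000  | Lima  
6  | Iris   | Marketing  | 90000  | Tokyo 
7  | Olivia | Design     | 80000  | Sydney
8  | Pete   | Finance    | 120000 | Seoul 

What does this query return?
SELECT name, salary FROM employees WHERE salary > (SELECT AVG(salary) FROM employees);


Subquery: AVG(salary) = 76250.0
Filtering: salary > 76250.0
  Tina (80000) -> MATCH
  Mia (90000) -> MATCH
  Iris (90000) -> MATCH
  Olivia (80000) -> MATCH
  Pete (120000) -> MATCH


5 rows:
Tina, 80000
Mia, 90000
Iris, 90000
Olivia, 80000
Pete, 120000


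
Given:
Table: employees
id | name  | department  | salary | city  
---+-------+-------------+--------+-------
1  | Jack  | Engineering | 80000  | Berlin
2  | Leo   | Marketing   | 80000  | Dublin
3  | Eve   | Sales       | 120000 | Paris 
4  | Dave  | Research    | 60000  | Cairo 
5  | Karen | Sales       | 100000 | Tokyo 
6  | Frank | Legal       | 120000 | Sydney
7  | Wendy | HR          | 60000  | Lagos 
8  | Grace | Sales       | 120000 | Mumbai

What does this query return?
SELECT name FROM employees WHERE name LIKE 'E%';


LIKE 'E%' matches names starting with 'E'
Matching: 1

1 rows:
Eve


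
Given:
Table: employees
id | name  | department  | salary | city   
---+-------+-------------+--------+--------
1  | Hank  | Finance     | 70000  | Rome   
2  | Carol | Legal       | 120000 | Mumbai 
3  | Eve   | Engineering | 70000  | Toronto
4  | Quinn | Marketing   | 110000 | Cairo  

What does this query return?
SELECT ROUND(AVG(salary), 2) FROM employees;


SUM(salary) = 370000
COUNT = 4
ROUND(AVG, 2) = ROUND(370000 / 4, 2) = 92500.0

92500.0


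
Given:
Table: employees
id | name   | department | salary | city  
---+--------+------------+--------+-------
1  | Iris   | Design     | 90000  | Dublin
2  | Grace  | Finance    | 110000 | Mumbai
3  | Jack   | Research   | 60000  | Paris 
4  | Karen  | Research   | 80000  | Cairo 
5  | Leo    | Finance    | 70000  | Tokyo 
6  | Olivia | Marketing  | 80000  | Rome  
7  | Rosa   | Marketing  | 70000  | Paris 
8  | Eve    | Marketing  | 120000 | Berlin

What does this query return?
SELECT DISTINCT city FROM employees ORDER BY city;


All 'city' values (row order): Dublin, Mumbai, Paris, Cairo, Tokyo, Rome, Paris, Berlin
Removing duplicates leaves 7 unique value(s).

7 values:
Berlin
Cairo
Dublin
Mumbai
Paris
Rome
Tokyo


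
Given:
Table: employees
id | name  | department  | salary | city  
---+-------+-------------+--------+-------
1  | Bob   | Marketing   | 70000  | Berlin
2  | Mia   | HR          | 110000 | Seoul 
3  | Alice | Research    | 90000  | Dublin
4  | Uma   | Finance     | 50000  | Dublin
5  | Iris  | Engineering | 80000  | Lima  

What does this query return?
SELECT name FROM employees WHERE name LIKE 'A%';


LIKE 'A%' matches names starting with 'A'
Matching: 1

1 rows:
Alice


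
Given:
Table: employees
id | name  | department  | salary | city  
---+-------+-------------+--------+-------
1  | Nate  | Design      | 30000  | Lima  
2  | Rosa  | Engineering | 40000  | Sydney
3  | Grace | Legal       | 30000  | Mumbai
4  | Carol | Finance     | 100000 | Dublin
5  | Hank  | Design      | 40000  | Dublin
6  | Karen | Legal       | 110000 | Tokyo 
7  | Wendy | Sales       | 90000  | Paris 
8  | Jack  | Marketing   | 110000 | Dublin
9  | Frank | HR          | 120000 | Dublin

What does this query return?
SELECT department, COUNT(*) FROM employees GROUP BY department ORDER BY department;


Assigning each row to its department group:
  Nate -> Design
  Rosa -> Engineering
  Grace -> Legal
  Carol -> Finance
  Hank -> Design
  Karen -> Legal
  Wendy -> Sales
  Jack -> Marketing
  Frank -> HR


7 groups:
Design, 2
Engineering, 1
Finance, 1
HR, 1
Legal, 2
Marketing, 1
Sales, 1


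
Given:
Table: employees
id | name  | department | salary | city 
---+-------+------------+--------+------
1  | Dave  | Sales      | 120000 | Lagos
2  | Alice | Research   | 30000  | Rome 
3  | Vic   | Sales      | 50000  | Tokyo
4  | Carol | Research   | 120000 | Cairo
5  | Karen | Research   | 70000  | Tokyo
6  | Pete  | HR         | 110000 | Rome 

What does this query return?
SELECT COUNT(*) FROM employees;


COUNT(*) counts all rows

6


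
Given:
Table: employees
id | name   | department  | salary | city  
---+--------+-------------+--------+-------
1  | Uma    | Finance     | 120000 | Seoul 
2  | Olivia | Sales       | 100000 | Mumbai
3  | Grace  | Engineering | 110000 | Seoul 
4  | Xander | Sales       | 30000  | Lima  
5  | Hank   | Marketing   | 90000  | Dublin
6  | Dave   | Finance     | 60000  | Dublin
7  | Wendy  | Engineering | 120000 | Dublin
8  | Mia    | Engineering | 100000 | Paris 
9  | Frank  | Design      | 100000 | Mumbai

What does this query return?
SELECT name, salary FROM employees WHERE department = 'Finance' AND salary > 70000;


Filtering: department = 'Finance' AND salary > 70000
Matching: 1 rows

1 rows:
Uma, 120000


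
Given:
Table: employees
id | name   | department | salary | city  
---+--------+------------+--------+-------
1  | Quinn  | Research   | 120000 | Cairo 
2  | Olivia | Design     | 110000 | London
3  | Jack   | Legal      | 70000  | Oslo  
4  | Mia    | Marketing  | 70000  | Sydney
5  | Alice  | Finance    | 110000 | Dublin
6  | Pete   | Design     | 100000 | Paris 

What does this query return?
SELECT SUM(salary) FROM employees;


SUM(salary) = 120000 + 110000 + 70000 + 70000 + 110000 + 100000 = 580000

580000


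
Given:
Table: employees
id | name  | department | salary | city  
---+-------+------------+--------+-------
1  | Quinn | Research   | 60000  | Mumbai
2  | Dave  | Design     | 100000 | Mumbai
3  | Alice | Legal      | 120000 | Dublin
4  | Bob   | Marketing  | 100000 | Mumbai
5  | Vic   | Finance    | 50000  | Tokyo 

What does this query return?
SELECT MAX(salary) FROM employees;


Salaries: 60000, 100000, 120000, 100000, 50000
MAX = 120000

120000


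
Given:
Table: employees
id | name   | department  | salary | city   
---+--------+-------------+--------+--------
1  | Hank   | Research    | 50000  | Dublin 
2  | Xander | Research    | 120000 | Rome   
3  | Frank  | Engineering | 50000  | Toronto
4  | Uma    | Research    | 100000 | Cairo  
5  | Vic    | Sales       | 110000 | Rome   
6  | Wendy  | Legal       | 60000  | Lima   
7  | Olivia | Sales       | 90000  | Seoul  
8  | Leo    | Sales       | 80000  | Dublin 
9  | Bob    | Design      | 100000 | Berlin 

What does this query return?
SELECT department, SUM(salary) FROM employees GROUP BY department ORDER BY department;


Summing salary within each department:
  Design: 100000 = 100000
  Engineering: 50000 = 50000
  Legal: 60000 = 60000
  Research: 50000 + 120000 + 100000 = 270000
  Sales: 110000 + 90000 + 80000 = 280000


5 groups:
Design, 100000
Engineering, 50000
Legal, 60000
Research, 270000
Sales, 280000


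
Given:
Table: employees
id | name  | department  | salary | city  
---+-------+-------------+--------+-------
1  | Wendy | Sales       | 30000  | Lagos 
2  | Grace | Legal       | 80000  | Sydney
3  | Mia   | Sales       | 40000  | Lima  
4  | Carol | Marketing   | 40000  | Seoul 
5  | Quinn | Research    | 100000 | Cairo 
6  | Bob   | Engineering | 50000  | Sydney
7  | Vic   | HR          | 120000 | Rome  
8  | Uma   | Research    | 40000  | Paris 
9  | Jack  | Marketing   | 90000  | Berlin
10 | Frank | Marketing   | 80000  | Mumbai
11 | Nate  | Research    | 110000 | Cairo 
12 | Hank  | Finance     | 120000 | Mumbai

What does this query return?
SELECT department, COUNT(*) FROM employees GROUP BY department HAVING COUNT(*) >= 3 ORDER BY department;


Groups with count >= 3:
  Marketing: 3 -> PASS
  Research: 3 -> PASS
  Engineering: 1 -> filtered out
  Finance: 1 -> filtered out
  HR: 1 -> filtered out
  Legal: 1 -> filtered out
  Sales: 2 -> filtered out


2 groups:
Marketing, 3
Research, 3


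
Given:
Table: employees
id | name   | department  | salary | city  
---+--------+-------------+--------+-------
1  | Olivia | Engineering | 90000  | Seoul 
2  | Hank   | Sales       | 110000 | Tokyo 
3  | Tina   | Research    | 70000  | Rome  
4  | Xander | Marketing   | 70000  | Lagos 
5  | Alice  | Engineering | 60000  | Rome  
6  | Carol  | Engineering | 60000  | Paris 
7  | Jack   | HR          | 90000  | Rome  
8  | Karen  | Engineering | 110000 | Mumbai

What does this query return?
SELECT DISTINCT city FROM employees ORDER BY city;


All 'city' values (row order): Seoul, Tokyo, Rome, Lagos, Rome, Paris, Rome, Mumbai
Removing duplicates leaves 6 unique value(s).

6 values:
Lagos
Mumbai
Paris
Rome
Seoul
Tokyo


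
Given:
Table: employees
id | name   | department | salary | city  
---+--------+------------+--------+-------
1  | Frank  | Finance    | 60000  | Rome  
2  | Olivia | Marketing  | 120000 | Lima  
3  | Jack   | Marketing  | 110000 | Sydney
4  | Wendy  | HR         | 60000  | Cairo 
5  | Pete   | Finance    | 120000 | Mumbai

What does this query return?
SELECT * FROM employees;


SELECT * returns all 5 rows with all columns

5 rows:
1, Frank, Finance, 60000, Rome
2, Olivia, Marketing, 120000, Lima
3, Jack, Marketing, 110000, Sydney
4, Wendy, HR, 60000, Cairo
5, Pete, Finance, 120000, Mumbai


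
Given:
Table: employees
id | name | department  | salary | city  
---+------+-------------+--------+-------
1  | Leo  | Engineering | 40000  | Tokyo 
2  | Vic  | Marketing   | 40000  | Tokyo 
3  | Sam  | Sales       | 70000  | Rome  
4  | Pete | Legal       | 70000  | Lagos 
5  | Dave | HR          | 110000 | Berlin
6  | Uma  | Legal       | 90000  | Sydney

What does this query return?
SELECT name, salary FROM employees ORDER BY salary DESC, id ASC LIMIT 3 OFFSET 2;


Sort by salary DESC (id ASC tiebreak), then skip 2 and take 3
Rows 3 through 5

3 rows:
Sam, 70000
Pete, 70000
Leo, 40000


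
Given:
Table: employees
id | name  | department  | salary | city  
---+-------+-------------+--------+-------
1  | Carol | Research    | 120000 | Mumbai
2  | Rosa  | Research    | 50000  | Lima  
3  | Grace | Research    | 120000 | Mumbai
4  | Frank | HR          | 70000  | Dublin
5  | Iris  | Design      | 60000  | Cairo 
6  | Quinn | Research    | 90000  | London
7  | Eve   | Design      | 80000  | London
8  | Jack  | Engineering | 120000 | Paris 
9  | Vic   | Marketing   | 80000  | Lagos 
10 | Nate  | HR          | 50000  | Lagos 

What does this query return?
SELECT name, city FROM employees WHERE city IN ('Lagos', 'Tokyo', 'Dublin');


Filtering: city IN ('Lagos', 'Tokyo', 'Dublin')
Matching: 3 rows

3 rows:
Frank, Dublin
Vic, Lagos
Nate, Lagos


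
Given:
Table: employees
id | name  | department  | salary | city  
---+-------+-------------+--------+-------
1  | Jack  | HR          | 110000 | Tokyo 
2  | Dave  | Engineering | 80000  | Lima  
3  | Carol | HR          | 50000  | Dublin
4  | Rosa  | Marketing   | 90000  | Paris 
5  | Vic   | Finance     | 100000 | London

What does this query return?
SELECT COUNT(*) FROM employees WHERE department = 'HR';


Counting rows where department = 'HR'
  Jack -> MATCH
  Carol -> MATCH


2


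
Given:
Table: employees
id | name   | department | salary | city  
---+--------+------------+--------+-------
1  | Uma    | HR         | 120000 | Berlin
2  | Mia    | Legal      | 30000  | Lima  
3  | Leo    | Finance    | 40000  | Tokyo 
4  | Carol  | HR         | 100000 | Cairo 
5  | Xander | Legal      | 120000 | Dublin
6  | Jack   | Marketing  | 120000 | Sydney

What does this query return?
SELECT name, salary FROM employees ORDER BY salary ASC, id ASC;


Sorting by salary ASC, then id ASC for ties

6 rows:
Mia, 30000
Leo, 40000
Carol, 100000
Uma, 120000
Xander, 120000
Jack, 120000


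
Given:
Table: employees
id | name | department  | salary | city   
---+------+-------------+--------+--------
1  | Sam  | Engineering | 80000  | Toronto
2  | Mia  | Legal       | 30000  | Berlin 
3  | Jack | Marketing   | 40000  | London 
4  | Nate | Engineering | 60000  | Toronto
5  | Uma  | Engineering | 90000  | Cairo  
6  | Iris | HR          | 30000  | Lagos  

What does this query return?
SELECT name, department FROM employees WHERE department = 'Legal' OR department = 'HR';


Filtering: department = 'Legal' OR 'HR'
Matching: 2 rows

2 rows:
Mia, Legal
Iris, HR


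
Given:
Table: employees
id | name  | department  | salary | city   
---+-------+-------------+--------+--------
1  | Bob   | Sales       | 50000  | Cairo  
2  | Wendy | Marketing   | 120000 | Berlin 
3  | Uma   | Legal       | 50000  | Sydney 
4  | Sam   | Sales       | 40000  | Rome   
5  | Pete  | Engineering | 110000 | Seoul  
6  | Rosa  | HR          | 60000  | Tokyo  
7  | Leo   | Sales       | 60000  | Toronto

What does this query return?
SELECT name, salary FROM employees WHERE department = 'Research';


Filtering: department = 'Research'
Matching rows: 0

Empty result set (0 rows)
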